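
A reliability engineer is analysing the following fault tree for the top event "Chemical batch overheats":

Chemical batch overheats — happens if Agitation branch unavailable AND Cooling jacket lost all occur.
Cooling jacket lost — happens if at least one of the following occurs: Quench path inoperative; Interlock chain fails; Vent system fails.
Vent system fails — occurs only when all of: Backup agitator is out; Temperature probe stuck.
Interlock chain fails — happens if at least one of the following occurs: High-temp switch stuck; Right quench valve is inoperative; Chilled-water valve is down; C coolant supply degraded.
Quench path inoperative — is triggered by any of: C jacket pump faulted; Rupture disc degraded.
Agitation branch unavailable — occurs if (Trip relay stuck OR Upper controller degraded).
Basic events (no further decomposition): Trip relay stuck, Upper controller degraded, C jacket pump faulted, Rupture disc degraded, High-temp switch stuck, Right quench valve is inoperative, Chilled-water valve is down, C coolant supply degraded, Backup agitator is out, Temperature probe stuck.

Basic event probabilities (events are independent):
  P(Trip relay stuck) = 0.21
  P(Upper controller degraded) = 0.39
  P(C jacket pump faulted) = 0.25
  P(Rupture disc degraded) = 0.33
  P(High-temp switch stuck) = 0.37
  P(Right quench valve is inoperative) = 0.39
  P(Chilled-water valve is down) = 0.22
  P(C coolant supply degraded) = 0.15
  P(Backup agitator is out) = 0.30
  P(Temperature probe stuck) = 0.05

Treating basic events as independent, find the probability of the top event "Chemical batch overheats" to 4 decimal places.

0.4528

P(Agitation branch unavailable) [OR] = 1 − (1−0.21) × (1−0.39) = 0.518100
P(Quench path inoperative) [OR] = 1 − (1−0.25) × (1−0.33) = 0.497500
P(Interlock chain fails) [OR] = 1 − (1−0.37) × (1−0.39) × (1−0.22) × (1−0.15) = 0.745209
P(Vent system fails) [AND] = 0.30 × 0.05 = 0.015000
P(Cooling jacket lost) [OR] = 1 − (1−0.497500) × (1−0.745209) × (1−0.015000) = 0.873888
P(Chemical batch overheats) [AND] = 0.518100 × 0.873888 = 0.452761
Rounded to 4 decimal places: P(Chemical batch overheats) ≈ 0.4528.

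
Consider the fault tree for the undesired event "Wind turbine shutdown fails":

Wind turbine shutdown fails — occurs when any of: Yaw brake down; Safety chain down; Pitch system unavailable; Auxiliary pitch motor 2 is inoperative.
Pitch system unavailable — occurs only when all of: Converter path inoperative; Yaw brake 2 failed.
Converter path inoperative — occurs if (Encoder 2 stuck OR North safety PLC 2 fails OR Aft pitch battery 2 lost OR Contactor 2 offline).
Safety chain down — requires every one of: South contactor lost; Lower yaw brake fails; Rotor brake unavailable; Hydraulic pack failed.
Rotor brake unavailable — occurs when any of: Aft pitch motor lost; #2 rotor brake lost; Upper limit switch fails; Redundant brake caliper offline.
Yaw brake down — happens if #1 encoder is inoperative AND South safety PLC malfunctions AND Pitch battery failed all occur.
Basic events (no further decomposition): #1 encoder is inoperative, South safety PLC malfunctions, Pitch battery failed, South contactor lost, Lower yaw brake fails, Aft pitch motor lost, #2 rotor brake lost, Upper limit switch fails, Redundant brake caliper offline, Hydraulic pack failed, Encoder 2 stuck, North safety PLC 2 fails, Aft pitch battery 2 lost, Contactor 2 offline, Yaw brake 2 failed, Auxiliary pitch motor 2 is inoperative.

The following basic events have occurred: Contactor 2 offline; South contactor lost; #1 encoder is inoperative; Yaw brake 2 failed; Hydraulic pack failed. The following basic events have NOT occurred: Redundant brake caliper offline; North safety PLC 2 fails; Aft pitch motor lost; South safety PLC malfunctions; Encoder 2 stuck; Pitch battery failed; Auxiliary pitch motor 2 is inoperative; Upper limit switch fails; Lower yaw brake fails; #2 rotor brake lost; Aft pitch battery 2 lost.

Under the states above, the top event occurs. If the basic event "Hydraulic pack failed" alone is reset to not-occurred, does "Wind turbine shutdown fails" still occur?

Counterfactual: set "Hydraulic pack failed" to not occurred.
Yaw brake down [AND]: #1 encoder is inoperative=occurs, South safety PLC malfunctions=not, Pitch battery failed=not → not all inputs occur → does not occur.
Rotor brake unavailable [OR]: Aft pitch motor lost=not, #2 rotor brake lost=not, Upper limit switch fails=not, Redundant brake caliper offline=not → no input occurs → does not occur.
Safety chain down [AND]: South contactor lost=occurs, Lower yaw brake fails=not, Rotor brake unavailable=not, Hydraulic pack failed=not → not all inputs occur → does not occur.
Converter path inoperative [OR]: Encoder 2 stuck=not, North safety PLC 2 fails=not, Aft pitch battery 2 lost=not, Contactor 2 offline=occurs → at least one input occurs → occurs.
Pitch system unavailable [AND]: Converter path inoperative=occurs, Yaw brake 2 failed=occurs → all inputs occur → occurs.
Wind turbine shutdown fails [OR]: Yaw brake down=not, Safety chain down=not, Pitch system unavailable=occurs, Auxiliary pitch motor 2 is inoperative=not → at least one input occurs → occurs.

Yes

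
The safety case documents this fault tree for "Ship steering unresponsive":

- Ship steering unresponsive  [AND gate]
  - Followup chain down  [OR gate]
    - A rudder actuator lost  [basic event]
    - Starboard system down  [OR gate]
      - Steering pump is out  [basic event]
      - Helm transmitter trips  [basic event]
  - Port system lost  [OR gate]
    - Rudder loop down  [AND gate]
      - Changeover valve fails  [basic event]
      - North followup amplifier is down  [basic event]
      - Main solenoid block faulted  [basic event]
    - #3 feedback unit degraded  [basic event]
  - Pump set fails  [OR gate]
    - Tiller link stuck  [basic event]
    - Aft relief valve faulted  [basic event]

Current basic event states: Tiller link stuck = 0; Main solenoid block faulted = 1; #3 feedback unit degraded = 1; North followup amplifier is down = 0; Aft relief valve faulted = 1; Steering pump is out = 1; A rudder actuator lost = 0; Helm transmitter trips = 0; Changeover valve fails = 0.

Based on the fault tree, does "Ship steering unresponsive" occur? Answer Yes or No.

Yes

Starboard system down [OR]: Steering pump is out=occurs, Helm transmitter trips=not → at least one input occurs → occurs.
Followup chain down [OR]: A rudder actuator lost=not, Starboard system down=occurs → at least one input occurs → occurs.
Rudder loop down [AND]: Changeover valve fails=not, North followup amplifier is down=not, Main solenoid block faulted=occurs → not all inputs occur → does not occur.
Port system lost [OR]: Rudder loop down=not, #3 feedback unit degraded=occurs → at least one input occurs → occurs.
Pump set fails [OR]: Tiller link stuck=not, Aft relief valve faulted=occurs → at least one input occurs → occurs.
Ship steering unresponsive [AND]: Followup chain down=occurs, Port system lost=occurs, Pump set fails=occurs → all inputs occur → occurs.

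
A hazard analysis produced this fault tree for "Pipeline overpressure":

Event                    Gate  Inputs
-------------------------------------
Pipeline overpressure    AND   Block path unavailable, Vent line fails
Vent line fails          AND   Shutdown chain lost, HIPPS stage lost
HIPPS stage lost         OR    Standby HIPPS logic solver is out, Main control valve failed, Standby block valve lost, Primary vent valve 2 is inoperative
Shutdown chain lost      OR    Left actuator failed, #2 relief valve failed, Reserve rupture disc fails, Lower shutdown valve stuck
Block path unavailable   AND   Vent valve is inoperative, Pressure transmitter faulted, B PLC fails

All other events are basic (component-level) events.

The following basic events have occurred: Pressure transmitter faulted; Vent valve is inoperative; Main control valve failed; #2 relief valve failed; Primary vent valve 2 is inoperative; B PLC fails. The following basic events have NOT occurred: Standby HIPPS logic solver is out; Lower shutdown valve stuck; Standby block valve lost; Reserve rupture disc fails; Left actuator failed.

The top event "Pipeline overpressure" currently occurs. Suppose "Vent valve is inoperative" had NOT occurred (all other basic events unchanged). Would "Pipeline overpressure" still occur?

Counterfactual: set "Vent valve is inoperative" to not occurred.
Block path unavailable [AND]: Vent valve is inoperative=not, Pressure transmitter faulted=occurs, B PLC fails=occurs → not all inputs occur → does not occur.
Shutdown chain lost [OR]: Left actuator failed=not, #2 relief valve failed=occurs, Reserve rupture disc fails=not, Lower shutdown valve stuck=not → at least one input occurs → occurs.
HIPPS stage lost [OR]: Standby HIPPS logic solver is out=not, Main control valve failed=occurs, Standby block valve lost=not, Primary vent valve 2 is inoperative=occurs → at least one input occurs → occurs.
Vent line fails [AND]: Shutdown chain lost=occurs, HIPPS stage lost=occurs → all inputs occur → occurs.
Pipeline overpressure [AND]: Block path unavailable=not, Vent line fails=occurs → not all inputs occur → does not occur.

No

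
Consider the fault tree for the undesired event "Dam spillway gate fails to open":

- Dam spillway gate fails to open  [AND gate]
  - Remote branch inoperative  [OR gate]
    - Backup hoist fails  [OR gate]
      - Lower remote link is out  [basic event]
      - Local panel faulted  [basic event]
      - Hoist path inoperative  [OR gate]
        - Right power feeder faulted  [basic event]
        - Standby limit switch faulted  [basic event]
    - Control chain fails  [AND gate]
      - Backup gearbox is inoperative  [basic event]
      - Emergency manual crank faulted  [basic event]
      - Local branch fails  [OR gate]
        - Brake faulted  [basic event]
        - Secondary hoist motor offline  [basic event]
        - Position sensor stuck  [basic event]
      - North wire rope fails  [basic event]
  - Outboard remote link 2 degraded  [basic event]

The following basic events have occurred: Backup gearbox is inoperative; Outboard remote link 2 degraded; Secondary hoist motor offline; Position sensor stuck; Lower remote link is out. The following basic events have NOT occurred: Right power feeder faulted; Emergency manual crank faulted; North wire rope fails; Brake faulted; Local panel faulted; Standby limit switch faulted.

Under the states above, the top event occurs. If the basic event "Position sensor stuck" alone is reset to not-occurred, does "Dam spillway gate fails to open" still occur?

Yes

Counterfactual: set "Position sensor stuck" to not occurred.
Hoist path inoperative [OR]: Right power feeder faulted=not, Standby limit switch faulted=not → no input occurs → does not occur.
Backup hoist fails [OR]: Lower remote link is out=occurs, Local panel faulted=not, Hoist path inoperative=not → at least one input occurs → occurs.
Local branch fails [OR]: Brake faulted=not, Secondary hoist motor offline=occurs, Position sensor stuck=not → at least one input occurs → occurs.
Control chain fails [AND]: Backup gearbox is inoperative=occurs, Emergency manual crank faulted=not, Local branch fails=occurs, North wire rope fails=not → not all inputs occur → does not occur.
Remote branch inoperative [OR]: Backup hoist fails=occurs, Control chain fails=not → at least one input occurs → occurs.
Dam spillway gate fails to open [AND]: Remote branch inoperative=occurs, Outboard remote link 2 degraded=occurs → all inputs occur → occurs.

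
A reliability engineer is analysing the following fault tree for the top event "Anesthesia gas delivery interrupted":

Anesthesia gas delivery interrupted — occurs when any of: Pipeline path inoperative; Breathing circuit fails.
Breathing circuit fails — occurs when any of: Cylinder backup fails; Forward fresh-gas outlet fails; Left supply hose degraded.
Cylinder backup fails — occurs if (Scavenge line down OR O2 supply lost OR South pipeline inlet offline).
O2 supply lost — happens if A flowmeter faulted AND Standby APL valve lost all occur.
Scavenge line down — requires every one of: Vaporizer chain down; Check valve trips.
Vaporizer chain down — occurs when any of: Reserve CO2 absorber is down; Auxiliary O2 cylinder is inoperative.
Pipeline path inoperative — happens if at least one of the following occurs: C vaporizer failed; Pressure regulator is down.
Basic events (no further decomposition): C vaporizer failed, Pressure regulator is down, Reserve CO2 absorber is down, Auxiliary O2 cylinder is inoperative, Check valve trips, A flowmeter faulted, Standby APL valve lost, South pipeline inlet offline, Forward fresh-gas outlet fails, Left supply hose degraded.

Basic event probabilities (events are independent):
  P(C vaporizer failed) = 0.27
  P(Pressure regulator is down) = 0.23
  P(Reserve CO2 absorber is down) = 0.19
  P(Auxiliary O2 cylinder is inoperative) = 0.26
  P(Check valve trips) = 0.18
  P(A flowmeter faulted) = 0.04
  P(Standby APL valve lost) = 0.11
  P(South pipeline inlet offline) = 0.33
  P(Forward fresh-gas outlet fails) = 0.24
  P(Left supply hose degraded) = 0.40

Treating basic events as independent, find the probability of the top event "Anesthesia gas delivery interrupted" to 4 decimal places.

0.8414

P(Pipeline path inoperative) [OR] = 1 − (1−0.27) × (1−0.23) = 0.437900
P(Vaporizer chain down) [OR] = 1 − (1−0.19) × (1−0.26) = 0.400600
P(Scavenge line down) [AND] = 0.400600 × 0.18 = 0.072108
P(O2 supply lost) [AND] = 0.04 × 0.11 = 0.004400
P(Cylinder backup fails) [OR] = 1 − (1−0.072108) × (1−0.004400) × (1−0.33) = 0.381048
P(Breathing circuit fails) [OR] = 1 − (1−0.381048) × (1−0.24) × (1−0.40) = 0.717758
P(Anesthesia gas delivery interrupted) [OR] = 1 − (1−0.437900) × (1−0.717758) = 0.841352
Rounded to 4 decimal places: P(Anesthesia gas delivery interrupted) ≈ 0.8414.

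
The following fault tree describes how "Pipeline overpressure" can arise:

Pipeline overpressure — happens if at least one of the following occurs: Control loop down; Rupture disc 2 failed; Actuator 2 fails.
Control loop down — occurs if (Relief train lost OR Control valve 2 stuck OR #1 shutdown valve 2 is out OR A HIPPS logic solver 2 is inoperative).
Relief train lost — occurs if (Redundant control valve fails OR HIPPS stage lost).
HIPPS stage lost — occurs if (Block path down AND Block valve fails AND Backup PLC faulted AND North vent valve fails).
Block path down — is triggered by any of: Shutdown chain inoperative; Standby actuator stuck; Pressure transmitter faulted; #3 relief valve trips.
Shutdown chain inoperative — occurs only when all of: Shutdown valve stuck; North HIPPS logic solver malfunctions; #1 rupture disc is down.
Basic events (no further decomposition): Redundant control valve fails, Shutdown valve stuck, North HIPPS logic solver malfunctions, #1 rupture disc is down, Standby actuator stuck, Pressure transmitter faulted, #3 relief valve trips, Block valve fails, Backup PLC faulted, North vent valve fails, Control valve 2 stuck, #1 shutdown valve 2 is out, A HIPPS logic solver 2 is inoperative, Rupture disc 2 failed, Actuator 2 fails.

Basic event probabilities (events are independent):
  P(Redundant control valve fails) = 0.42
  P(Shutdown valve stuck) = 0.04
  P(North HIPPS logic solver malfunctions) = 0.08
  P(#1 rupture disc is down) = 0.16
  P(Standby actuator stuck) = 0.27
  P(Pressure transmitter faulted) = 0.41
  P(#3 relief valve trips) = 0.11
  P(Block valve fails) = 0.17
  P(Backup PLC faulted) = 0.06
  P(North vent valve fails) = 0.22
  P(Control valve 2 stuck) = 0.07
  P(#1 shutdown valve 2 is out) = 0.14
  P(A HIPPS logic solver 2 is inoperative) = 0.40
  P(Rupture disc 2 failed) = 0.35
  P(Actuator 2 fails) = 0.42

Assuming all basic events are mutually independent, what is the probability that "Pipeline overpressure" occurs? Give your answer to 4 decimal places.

0.8952

P(Shutdown chain inoperative) [AND] = 0.04 × 0.08 × 0.16 = 0.000512
P(Block path down) [OR] = 1 − (1−0.000512) × (1−0.27) × (1−0.41) × (1−0.11) = 0.616873
P(HIPPS stage lost) [AND] = 0.616873 × 0.17 × 0.06 × 0.22 = 0.001384
P(Relief train lost) [OR] = 1 − (1−0.42) × (1−0.001384) = 0.420803
P(Control loop down) [OR] = 1 − (1−0.420803) × (1−0.07) × (1−0.14) × (1−0.40) = 0.722055
P(Pipeline overpressure) [OR] = 1 − (1−0.722055) × (1−0.35) × (1−0.42) = 0.895215
Rounded to 4 decimal places: P(Pipeline overpressure) ≈ 0.8952.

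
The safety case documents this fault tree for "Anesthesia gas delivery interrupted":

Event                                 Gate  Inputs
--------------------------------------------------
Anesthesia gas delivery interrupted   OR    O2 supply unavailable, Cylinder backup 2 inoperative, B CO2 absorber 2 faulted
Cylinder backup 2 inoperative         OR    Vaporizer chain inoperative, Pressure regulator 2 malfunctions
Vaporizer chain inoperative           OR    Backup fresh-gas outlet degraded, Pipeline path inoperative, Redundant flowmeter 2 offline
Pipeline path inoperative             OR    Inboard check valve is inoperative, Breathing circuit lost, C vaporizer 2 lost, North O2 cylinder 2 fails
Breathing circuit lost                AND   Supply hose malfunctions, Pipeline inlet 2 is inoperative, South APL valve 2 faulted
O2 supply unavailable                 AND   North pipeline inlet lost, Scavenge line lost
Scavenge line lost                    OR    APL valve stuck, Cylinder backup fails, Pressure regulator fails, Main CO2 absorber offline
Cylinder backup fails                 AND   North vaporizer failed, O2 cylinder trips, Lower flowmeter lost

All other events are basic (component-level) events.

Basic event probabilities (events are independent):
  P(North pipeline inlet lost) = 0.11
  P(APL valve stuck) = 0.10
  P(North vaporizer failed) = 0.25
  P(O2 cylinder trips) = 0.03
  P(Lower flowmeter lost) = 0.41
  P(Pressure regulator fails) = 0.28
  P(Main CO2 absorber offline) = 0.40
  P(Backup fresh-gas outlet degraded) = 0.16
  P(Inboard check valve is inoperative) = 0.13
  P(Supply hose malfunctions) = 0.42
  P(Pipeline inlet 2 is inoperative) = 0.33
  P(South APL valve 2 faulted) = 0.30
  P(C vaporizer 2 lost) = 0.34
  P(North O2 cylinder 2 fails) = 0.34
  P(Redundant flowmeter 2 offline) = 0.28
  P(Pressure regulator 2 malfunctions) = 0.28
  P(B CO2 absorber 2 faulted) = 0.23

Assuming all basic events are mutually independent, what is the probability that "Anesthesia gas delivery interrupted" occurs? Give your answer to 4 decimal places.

0.8864

P(Cylinder backup fails) [AND] = 0.25 × 0.03 × 0.41 = 0.003075
P(Scavenge line lost) [OR] = 1 − (1−0.10) × (1−0.003075) × (1−0.28) × (1−0.40) = 0.612396
P(O2 supply unavailable) [AND] = 0.11 × 0.612396 = 0.067364
P(Breathing circuit lost) [AND] = 0.42 × 0.33 × 0.30 = 0.041580
P(Pipeline path inoperative) [OR] = 1 − (1−0.13) × (1−0.041580) × (1−0.34) × (1−0.34) = 0.636786
P(Vaporizer chain inoperative) [OR] = 1 − (1−0.16) × (1−0.636786) × (1−0.28) = 0.780328
P(Cylinder backup 2 inoperative) [OR] = 1 − (1−0.780328) × (1−0.28) = 0.841836
P(Anesthesia gas delivery interrupted) [OR] = 1 − (1−0.067364) × (1−0.841836) × (1−0.23) = 0.886418
Rounded to 4 decimal places: P(Anesthesia gas delivery interrupted) ≈ 0.8864.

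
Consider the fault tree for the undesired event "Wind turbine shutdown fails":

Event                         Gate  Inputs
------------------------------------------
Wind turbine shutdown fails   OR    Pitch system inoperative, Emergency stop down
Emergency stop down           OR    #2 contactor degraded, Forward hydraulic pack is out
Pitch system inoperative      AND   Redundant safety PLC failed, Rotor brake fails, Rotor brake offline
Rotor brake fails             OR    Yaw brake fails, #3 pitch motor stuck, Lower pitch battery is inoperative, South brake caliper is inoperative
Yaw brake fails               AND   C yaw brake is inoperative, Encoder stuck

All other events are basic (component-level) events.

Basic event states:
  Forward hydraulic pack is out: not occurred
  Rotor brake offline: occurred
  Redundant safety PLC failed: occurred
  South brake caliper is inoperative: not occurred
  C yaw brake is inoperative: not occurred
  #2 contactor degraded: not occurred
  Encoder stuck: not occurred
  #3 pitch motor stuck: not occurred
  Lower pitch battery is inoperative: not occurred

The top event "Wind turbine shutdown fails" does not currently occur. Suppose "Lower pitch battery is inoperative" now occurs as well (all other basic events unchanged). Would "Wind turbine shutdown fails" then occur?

Counterfactual: set "Lower pitch battery is inoperative" to occurred.
Yaw brake fails [AND]: C yaw brake is inoperative=not, Encoder stuck=not → not all inputs occur → does not occur.
Rotor brake fails [OR]: Yaw brake fails=not, #3 pitch motor stuck=not, Lower pitch battery is inoperative=occurs, South brake caliper is inoperative=not → at least one input occurs → occurs.
Pitch system inoperative [AND]: Redundant safety PLC failed=occurs, Rotor brake fails=occurs, Rotor brake offline=occurs → all inputs occur → occurs.
Emergency stop down [OR]: #2 contactor degraded=not, Forward hydraulic pack is out=not → no input occurs → does not occur.
Wind turbine shutdown fails [OR]: Pitch system inoperative=occurs, Emergency stop down=not → at least one input occurs → occurs.

Yes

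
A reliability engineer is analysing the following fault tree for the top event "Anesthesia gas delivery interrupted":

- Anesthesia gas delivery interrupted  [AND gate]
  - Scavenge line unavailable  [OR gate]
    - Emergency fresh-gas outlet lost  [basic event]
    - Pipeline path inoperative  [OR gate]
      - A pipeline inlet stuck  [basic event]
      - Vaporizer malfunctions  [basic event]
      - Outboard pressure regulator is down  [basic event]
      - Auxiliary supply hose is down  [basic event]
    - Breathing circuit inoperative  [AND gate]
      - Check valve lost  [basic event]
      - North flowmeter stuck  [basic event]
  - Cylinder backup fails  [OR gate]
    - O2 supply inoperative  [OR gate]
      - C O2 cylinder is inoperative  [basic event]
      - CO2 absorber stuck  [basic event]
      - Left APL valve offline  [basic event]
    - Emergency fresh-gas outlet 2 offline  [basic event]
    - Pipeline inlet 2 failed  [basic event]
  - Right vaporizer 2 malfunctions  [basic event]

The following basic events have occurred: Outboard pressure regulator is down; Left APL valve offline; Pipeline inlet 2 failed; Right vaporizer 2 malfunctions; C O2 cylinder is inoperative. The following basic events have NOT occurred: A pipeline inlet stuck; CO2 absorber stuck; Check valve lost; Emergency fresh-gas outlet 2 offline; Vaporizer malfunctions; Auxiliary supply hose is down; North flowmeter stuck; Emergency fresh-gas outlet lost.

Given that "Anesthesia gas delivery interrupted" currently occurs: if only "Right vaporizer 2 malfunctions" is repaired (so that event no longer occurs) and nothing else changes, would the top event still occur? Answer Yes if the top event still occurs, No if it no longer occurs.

No

Counterfactual: set "Right vaporizer 2 malfunctions" to not occurred.
Pipeline path inoperative [OR]: A pipeline inlet stuck=not, Vaporizer malfunctions=not, Outboard pressure regulator is down=occurs, Auxiliary supply hose is down=not → at least one input occurs → occurs.
Breathing circuit inoperative [AND]: Check valve lost=not, North flowmeter stuck=not → not all inputs occur → does not occur.
Scavenge line unavailable [OR]: Emergency fresh-gas outlet lost=not, Pipeline path inoperative=occurs, Breathing circuit inoperative=not → at least one input occurs → occurs.
O2 supply inoperative [OR]: C O2 cylinder is inoperative=occurs, CO2 absorber stuck=not, Left APL valve offline=occurs → at least one input occurs → occurs.
Cylinder backup fails [OR]: O2 supply inoperative=occurs, Emergency fresh-gas outlet 2 offline=not, Pipeline inlet 2 failed=occurs → at least one input occurs → occurs.
Anesthesia gas delivery interrupted [AND]: Scavenge line unavailable=occurs, Cylinder backup fails=occurs, Right vaporizer 2 malfunctions=not → not all inputs occur → does not occur.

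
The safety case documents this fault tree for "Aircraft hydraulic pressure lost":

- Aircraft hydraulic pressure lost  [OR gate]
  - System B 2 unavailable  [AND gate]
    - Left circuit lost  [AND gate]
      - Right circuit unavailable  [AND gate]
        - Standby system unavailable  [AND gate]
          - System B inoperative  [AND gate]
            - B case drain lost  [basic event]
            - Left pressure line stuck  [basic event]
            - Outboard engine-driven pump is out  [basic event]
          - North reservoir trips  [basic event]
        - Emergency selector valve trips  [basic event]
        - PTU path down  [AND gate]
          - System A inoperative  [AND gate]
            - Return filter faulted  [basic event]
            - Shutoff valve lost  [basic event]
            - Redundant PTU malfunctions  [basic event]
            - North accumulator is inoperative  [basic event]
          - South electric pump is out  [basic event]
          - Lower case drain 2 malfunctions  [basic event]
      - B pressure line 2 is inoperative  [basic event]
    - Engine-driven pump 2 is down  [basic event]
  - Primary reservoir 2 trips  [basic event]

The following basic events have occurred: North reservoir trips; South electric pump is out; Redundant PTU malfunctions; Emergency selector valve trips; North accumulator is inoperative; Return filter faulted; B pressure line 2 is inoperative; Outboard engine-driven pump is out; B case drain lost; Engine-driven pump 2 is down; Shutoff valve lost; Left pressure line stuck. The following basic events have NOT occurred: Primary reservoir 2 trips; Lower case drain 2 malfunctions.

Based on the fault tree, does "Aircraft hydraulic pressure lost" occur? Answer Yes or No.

No

System B inoperative [AND]: B case drain lost=occurs, Left pressure line stuck=occurs, Outboard engine-driven pump is out=occurs → all inputs occur → occurs.
Standby system unavailable [AND]: System B inoperative=occurs, North reservoir trips=occurs → all inputs occur → occurs.
System A inoperative [AND]: Return filter faulted=occurs, Shutoff valve lost=occurs, Redundant PTU malfunctions=occurs, North accumulator is inoperative=occurs → all inputs occur → occurs.
PTU path down [AND]: System A inoperative=occurs, South electric pump is out=occurs, Lower case drain 2 malfunctions=not → not all inputs occur → does not occur.
Right circuit unavailable [AND]: Standby system unavailable=occurs, Emergency selector valve trips=occurs, PTU path down=not → not all inputs occur → does not occur.
Left circuit lost [AND]: Right circuit unavailable=not, B pressure line 2 is inoperative=occurs → not all inputs occur → does not occur.
System B 2 unavailable [AND]: Left circuit lost=not, Engine-driven pump 2 is down=occurs → not all inputs occur → does not occur.
Aircraft hydraulic pressure lost [OR]: System B 2 unavailable=not, Primary reservoir 2 trips=not → no input occurs → does not occur.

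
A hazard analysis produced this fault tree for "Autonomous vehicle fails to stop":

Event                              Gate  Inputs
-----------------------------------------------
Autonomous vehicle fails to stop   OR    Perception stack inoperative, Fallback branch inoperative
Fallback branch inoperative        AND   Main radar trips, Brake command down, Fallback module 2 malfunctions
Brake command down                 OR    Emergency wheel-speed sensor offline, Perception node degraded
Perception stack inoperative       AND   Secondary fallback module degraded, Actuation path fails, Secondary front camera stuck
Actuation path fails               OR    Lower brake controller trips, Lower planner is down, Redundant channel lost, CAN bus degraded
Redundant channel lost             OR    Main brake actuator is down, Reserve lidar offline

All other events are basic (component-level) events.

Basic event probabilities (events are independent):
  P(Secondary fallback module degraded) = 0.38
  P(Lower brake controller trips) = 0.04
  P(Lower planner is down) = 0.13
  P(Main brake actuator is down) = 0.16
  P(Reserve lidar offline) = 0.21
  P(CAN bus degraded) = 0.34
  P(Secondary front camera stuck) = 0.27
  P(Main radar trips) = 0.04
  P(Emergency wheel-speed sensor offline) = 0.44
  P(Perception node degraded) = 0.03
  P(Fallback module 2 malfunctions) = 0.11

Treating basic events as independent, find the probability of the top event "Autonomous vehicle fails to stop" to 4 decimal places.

P(Redundant channel lost) [OR] = 1 − (1−0.16) × (1−0.21) = 0.336400
P(Actuation path fails) [OR] = 1 − (1−0.04) × (1−0.13) × (1−0.336400) × (1−0.34) = 0.634202
P(Perception stack inoperative) [AND] = 0.38 × 0.634202 × 0.27 = 0.065069
P(Brake command down) [OR] = 1 − (1−0.44) × (1−0.03) = 0.456800
P(Fallback branch inoperative) [AND] = 0.04 × 0.456800 × 0.11 = 0.002010
P(Autonomous vehicle fails to stop) [OR] = 1 − (1−0.065069) × (1−0.002010) = 0.066948
Rounded to 4 decimal places: P(Autonomous vehicle fails to stop) ≈ 0.0669.

0.0669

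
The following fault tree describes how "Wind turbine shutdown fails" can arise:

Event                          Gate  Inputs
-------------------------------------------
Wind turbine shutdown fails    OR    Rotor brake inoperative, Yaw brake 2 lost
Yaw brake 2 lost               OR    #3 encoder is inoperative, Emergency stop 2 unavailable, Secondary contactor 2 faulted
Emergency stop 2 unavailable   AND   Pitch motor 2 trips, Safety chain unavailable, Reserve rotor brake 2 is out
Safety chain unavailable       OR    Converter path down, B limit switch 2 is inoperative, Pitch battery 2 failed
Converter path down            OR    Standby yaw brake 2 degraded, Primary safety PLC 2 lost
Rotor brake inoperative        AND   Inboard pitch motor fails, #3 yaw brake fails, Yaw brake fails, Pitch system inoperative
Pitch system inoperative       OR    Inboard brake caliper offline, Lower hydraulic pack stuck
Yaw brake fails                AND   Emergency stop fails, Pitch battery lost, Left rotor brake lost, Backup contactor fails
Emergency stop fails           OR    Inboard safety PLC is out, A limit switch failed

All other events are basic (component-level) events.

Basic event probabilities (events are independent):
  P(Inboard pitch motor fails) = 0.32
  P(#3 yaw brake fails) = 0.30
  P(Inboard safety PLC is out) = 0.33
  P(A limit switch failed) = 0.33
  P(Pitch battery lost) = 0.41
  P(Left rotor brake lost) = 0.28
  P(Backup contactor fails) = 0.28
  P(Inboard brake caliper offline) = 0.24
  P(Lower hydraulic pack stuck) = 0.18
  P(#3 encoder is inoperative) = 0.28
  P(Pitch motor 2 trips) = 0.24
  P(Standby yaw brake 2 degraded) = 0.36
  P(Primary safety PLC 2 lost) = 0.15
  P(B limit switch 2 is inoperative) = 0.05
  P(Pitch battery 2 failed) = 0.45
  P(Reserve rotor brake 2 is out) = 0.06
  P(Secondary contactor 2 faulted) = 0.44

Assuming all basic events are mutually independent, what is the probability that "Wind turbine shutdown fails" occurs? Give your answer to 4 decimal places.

P(Emergency stop fails) [OR] = 1 − (1−0.33) × (1−0.33) = 0.551100
P(Yaw brake fails) [AND] = 0.551100 × 0.41 × 0.28 × 0.28 = 0.017715
P(Pitch system inoperative) [OR] = 1 − (1−0.24) × (1−0.18) = 0.376800
P(Rotor brake inoperative) [AND] = 0.32 × 0.30 × 0.017715 × 0.376800 = 0.000641
P(Converter path down) [OR] = 1 − (1−0.36) × (1−0.15) = 0.456000
P(Safety chain unavailable) [OR] = 1 − (1−0.456000) × (1−0.05) × (1−0.45) = 0.715760
P(Emergency stop 2 unavailable) [AND] = 0.24 × 0.715760 × 0.06 = 0.010307
P(Yaw brake 2 lost) [OR] = 1 − (1−0.28) × (1−0.010307) × (1−0.44) = 0.600956
P(Wind turbine shutdown fails) [OR] = 1 − (1−0.000641) × (1−0.600956) = 0.601212
Rounded to 4 decimal places: P(Wind turbine shutdown fails) ≈ 0.6012.

0.6012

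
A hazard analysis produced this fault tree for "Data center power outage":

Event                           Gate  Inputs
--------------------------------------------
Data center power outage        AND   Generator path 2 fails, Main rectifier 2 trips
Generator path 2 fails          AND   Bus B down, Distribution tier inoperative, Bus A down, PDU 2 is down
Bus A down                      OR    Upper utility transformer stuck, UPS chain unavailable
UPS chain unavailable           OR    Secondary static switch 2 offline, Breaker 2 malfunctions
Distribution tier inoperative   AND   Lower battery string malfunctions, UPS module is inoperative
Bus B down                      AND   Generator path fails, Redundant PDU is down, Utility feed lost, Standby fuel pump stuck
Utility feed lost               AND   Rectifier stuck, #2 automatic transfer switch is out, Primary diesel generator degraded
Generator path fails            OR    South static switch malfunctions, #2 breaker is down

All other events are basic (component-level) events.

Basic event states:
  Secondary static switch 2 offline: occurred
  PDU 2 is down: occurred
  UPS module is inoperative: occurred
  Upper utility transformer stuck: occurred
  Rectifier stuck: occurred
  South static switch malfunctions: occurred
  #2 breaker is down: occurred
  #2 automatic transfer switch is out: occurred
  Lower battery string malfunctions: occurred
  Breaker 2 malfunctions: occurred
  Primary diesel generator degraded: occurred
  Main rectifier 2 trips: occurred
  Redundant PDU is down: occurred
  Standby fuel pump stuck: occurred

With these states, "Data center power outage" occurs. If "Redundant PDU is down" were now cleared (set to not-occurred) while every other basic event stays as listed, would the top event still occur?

Counterfactual: set "Redundant PDU is down" to not occurred.
Generator path fails [OR]: South static switch malfunctions=occurs, #2 breaker is down=occurs → at least one input occurs → occurs.
Utility feed lost [AND]: Rectifier stuck=occurs, #2 automatic transfer switch is out=occurs, Primary diesel generator degraded=occurs → all inputs occur → occurs.
Bus B down [AND]: Generator path fails=occurs, Redundant PDU is down=not, Utility feed lost=occurs, Standby fuel pump stuck=occurs → not all inputs occur → does not occur.
Distribution tier inoperative [AND]: Lower battery string malfunctions=occurs, UPS module is inoperative=occurs → all inputs occur → occurs.
UPS chain unavailable [OR]: Secondary static switch 2 offline=occurs, Breaker 2 malfunctions=occurs → at least one input occurs → occurs.
Bus A down [OR]: Upper utility transformer stuck=occurs, UPS chain unavailable=occurs → at least one input occurs → occurs.
Generator path 2 fails [AND]: Bus B down=not, Distribution tier inoperative=occurs, Bus A down=occurs, PDU 2 is down=occurs → not all inputs occur → does not occur.
Data center power outage [AND]: Generator path 2 fails=not, Main rectifier 2 trips=occurs → not all inputs occur → does not occur.

No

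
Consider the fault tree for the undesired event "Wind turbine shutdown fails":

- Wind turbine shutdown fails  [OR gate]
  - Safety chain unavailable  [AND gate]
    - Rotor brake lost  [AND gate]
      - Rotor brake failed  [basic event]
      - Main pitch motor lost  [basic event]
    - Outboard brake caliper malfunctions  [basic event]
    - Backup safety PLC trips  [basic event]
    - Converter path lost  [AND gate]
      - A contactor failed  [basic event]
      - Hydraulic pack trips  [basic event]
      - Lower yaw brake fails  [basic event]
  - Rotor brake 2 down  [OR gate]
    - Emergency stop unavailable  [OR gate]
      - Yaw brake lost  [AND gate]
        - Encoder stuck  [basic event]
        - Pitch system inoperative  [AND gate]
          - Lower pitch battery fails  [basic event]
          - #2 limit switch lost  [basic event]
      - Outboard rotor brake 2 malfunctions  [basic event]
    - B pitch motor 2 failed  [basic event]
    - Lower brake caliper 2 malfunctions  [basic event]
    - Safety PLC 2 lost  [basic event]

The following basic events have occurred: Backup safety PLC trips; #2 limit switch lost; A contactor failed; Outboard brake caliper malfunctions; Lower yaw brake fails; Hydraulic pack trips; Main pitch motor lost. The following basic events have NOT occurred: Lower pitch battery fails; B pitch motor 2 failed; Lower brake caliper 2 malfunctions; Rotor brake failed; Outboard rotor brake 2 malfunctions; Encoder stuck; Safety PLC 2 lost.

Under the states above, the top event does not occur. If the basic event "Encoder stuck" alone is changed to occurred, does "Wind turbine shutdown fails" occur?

Counterfactual: set "Encoder stuck" to occurred.
Rotor brake lost [AND]: Rotor brake failed=not, Main pitch motor lost=occurs → not all inputs occur → does not occur.
Converter path lost [AND]: A contactor failed=occurs, Hydraulic pack trips=occurs, Lower yaw brake fails=occurs → all inputs occur → occurs.
Safety chain unavailable [AND]: Rotor brake lost=not, Outboard brake caliper malfunctions=occurs, Backup safety PLC trips=occurs, Converter path lost=occurs → not all inputs occur → does not occur.
Pitch system inoperative [AND]: Lower pitch battery fails=not, #2 limit switch lost=occurs → not all inputs occur → does not occur.
Yaw brake lost [AND]: Encoder stuck=occurs, Pitch system inoperative=not → not all inputs occur → does not occur.
Emergency stop unavailable [OR]: Yaw brake lost=not, Outboard rotor brake 2 malfunctions=not → no input occurs → does not occur.
Rotor brake 2 down [OR]: Emergency stop unavailable=not, B pitch motor 2 failed=not, Lower brake caliper 2 malfunctions=not, Safety PLC 2 lost=not → no input occurs → does not occur.
Wind turbine shutdown fails [OR]: Safety chain unavailable=not, Rotor brake 2 down=not → no input occurs → does not occur.

No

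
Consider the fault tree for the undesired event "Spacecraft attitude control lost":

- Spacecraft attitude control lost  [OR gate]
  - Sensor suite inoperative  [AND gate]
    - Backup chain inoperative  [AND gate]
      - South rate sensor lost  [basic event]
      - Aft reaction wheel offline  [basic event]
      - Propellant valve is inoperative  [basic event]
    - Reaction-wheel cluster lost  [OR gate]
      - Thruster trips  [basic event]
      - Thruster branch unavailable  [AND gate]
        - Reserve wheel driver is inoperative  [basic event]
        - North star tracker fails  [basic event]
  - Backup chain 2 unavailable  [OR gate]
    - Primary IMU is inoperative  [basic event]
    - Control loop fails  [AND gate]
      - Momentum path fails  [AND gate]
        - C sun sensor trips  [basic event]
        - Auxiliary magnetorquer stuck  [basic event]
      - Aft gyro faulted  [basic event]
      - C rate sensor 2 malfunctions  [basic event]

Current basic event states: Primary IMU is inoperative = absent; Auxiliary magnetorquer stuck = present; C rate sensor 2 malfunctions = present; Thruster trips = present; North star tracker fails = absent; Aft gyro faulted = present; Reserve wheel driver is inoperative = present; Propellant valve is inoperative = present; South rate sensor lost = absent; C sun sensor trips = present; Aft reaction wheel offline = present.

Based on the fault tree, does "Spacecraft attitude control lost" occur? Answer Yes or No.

Yes

Backup chain inoperative [AND]: South rate sensor lost=not, Aft reaction wheel offline=occurs, Propellant valve is inoperative=occurs → not all inputs occur → does not occur.
Thruster branch unavailable [AND]: Reserve wheel driver is inoperative=occurs, North star tracker fails=not → not all inputs occur → does not occur.
Reaction-wheel cluster lost [OR]: Thruster trips=occurs, Thruster branch unavailable=not → at least one input occurs → occurs.
Sensor suite inoperative [AND]: Backup chain inoperative=not, Reaction-wheel cluster lost=occurs → not all inputs occur → does not occur.
Momentum path fails [AND]: C sun sensor trips=occurs, Auxiliary magnetorquer stuck=occurs → all inputs occur → occurs.
Control loop fails [AND]: Momentum path fails=occurs, Aft gyro faulted=occurs, C rate sensor 2 malfunctions=occurs → all inputs occur → occurs.
Backup chain 2 unavailable [OR]: Primary IMU is inoperative=not, Control loop fails=occurs → at least one input occurs → occurs.
Spacecraft attitude control lost [OR]: Sensor suite inoperative=not, Backup chain 2 unavailable=occurs → at least one input occurs → occurs.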